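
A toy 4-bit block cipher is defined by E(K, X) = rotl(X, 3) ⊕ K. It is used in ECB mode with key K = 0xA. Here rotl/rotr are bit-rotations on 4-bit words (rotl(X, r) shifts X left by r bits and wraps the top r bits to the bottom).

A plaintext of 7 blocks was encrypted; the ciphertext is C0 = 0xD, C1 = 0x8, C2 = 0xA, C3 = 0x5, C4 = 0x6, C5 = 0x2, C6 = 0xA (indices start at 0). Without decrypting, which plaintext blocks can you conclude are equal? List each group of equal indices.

ECB encrypts each block independently with the same key, so equal ciphertext blocks imply equal plaintext blocks.
C2 = C6 = 0xA, so P2 = P6.

P2 = P6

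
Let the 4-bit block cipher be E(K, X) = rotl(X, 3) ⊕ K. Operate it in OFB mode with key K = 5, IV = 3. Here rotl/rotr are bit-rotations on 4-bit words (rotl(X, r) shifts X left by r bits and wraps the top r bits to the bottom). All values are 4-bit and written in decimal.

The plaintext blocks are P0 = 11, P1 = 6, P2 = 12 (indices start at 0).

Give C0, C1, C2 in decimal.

C0 = 7, C1 = 5, C2 = 0

OFB encryption: S_i = E(K, S_{i−1}) with S_{−1} = IV; C_i = P_i ⊕ S_i.
C0: S = E(K, 3) = 12; 11 ⊕ 12 = 7.
C1: S = E(K, 12) = 3; 6 ⊕ 3 = 5.
C2: S = E(K, 3) = 12; 12 ⊕ 12 = 0.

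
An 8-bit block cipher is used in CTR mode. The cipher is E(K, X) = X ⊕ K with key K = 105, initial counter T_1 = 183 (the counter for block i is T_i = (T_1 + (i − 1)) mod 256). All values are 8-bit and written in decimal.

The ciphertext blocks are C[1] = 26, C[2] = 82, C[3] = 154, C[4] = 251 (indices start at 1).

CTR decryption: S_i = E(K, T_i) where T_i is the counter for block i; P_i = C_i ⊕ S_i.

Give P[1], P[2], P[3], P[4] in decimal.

P[1]: T = 183, S = E(K, T) = 222; 26 ⊕ 222 = 196.
P[2]: T = 184, S = E(K, T) = 209; 82 ⊕ 209 = 131.
P[3]: T = 185, S = E(K, T) = 208; 154 ⊕ 208 = 74.
P[4]: T = 186, S = E(K, T) = 211; 251 ⊕ 211 = 40.

P[1] = 196, P[2] = 131, P[3] = 74, P[4] = 40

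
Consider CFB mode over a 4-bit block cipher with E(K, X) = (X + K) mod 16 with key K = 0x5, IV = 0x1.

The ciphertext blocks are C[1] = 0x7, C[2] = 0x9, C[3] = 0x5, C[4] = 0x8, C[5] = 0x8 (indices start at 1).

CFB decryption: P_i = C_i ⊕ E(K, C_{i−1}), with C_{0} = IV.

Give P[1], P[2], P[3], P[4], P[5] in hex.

P[1]: E(K, 0x1) = 0x6; 0x7 ⊕ 0x6 = 0x1.
P[2]: E(K, 0x7) = 0xC; 0x9 ⊕ 0xC = 0x5.
P[3]: E(K, 0x9) = 0xE; 0x5 ⊕ 0xE = 0xB.
P[4]: E(K, 0x5) = 0xA; 0x8 ⊕ 0xA = 0x2.
P[5]: E(K, 0x8) = 0xD; 0x8 ⊕ 0xD = 0x5.

P[1] = 0x1, P[2] = 0x5, P[3] = 0xB, P[4] = 0x2, P[5] = 0x5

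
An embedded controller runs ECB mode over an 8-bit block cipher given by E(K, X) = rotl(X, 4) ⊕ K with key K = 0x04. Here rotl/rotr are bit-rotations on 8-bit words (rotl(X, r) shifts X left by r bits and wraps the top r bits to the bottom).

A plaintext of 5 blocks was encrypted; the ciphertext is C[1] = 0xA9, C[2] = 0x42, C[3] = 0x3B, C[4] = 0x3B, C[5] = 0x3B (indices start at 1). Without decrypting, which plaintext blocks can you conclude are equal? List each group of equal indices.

P[3] = P[4] = P[5]

ECB encrypts each block independently with the same key, so equal ciphertext blocks imply equal plaintext blocks.
C[3] = C[4] = C[5] = 0x3B, so P[3] = P[4] = P[5].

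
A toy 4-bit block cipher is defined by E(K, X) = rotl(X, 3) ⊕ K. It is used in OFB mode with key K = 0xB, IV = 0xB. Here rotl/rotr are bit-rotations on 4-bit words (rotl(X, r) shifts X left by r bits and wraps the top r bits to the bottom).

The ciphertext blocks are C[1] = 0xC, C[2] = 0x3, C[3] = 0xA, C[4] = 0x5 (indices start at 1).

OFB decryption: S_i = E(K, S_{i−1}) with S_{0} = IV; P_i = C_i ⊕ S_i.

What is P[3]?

P[3] = 0x5

P[1]: S = E(K, 0xB) = 0x6; 0xC ⊕ 0x6 = 0xA.
P[2]: S = E(K, 0x6) = 0x8; 0x3 ⊕ 0x8 = 0xB.
P[3]: S = E(K, 0x8) = 0xF; 0xA ⊕ 0xF = 0x5.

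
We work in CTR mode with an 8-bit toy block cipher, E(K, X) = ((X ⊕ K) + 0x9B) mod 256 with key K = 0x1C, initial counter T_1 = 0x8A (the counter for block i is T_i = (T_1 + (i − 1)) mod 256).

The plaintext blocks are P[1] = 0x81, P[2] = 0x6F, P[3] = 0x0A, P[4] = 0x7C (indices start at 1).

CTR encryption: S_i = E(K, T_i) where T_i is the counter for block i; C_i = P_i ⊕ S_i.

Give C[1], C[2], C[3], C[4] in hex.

C[1]: T = 0x8A, S = E(K, T) = 0x31; 0x81 ⊕ 0x31 = 0xB0.
C[2]: T = 0x8B, S = E(K, T) = 0x32; 0x6F ⊕ 0x32 = 0x5D.
C[3]: T = 0x8C, S = E(K, T) = 0x2B; 0x0A ⊕ 0x2B = 0x21.
C[4]: T = 0x8D, S = E(K, T) = 0x2C; 0x7C ⊕ 0x2C = 0x50.

C[1] = 0xB0, C[2] = 0x5D, C[3] = 0x21, C[4] = 0x50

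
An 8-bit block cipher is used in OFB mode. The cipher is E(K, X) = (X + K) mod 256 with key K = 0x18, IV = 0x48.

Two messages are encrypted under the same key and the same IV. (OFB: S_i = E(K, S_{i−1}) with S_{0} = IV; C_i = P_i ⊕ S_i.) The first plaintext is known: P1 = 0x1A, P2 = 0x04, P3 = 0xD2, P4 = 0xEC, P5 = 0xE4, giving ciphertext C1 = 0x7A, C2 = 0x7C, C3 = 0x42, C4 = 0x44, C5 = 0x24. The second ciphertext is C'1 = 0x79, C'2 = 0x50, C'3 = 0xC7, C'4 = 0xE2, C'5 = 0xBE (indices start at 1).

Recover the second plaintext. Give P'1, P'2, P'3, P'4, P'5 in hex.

In OFB with a reused IV, both messages share the same keystream S_i, so C_i ⊕ C'_i = P_i ⊕ P'_i and thus P'_i = P_i ⊕ C_i ⊕ C'_i.
P'1: 0x1A ⊕ 0x7A ⊕ 0x79 = 0x19.
P'2: 0x04 ⊕ 0x7C ⊕ 0x50 = 0x28.
P'3: 0xD2 ⊕ 0x42 ⊕ 0xC7 = 0x57.
P'4: 0xEC ⊕ 0x44 ⊕ 0xE2 = 0x4A.
P'5: 0xE4 ⊕ 0x24 ⊕ 0xBE = 0x7E.

P'1 = 0x19, P'2 = 0x28, P'3 = 0x57, P'4 = 0x4A, P'5 = 0x7E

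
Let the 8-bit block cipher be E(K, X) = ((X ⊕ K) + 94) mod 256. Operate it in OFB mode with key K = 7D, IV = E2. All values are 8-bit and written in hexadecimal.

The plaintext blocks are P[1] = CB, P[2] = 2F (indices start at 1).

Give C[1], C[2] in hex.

C[1] = F8, C[2] = CD

OFB encryption: S_i = E(K, S_{i−1}) with S_{0} = IV; C_i = P_i ⊕ S_i.
C[1]: S = E(K, E2) = 33; CB ⊕ 33 = F8.
C[2]: S = E(K, 33) = E2; 2F ⊕ E2 = CD.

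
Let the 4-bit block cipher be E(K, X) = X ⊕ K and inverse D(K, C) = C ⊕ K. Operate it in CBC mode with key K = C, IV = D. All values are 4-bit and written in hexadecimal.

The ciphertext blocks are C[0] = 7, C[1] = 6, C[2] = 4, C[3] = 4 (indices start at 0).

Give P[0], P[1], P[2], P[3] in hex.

P[0] = 6, P[1] = D, P[2] = E, P[3] = C

CBC decryption: P_i = D(K, C_i) ⊕ C_{i−1}, with C_{−1} = IV.
P[0]: D(K, 7) = B; B ⊕ D = 6.
P[1]: D(K, 6) = A; A ⊕ 7 = D.
P[2]: D(K, 4) = 8; 8 ⊕ 6 = E.
P[3]: D(K, 4) = 8; 8 ⊕ 4 = C.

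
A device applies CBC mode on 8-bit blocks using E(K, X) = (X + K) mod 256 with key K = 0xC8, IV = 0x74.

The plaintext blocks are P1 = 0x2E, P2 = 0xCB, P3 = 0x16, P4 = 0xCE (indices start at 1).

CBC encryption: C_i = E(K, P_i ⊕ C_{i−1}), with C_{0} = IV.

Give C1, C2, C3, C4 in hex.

C1: P1 ⊕ 0x74 = 0x5A; E(K, 0x5A) = 0x22.
C2: P2 ⊕ 0x22 = 0xE9; E(K, 0xE9) = 0xB1.
C3: P3 ⊕ 0xB1 = 0xA7; E(K, 0xA7) = 0x6F.
C4: P4 ⊕ 0x6F = 0xA1; E(K, 0xA1) = 0x69.

C1 = 0x22, C2 = 0xB1, C3 = 0x6F, C4 = 0x69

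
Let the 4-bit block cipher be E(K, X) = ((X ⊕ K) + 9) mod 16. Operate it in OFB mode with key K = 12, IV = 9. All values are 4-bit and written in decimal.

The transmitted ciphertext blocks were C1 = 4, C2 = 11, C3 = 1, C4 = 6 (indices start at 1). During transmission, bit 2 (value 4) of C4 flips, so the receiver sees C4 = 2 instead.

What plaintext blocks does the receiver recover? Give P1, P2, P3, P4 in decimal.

OFB decryption: S_i = E(K, S_{i−1}) with S_{0} = IV; P_i = C_i ⊕ S_i.
Only C4 changed, to 2. In OFB, a change in C_i flips the same bit in P_i only; the keystream is unaffected. Decrypting the received ciphertext:
P1: S = E(K, 9) = 14; 4 ⊕ 14 = 10.
P2: S = E(K, 14) = 11; 11 ⊕ 11 = 0.
P3: S = E(K, 11) = 0; 1 ⊕ 0 = 1.
P4: S = E(K, 0) = 5; 2 ⊕ 5 = 7.
Blocks that differ from the original plaintext: P4.

P1 = 10, P2 = 0, P3 = 1, P4 = 7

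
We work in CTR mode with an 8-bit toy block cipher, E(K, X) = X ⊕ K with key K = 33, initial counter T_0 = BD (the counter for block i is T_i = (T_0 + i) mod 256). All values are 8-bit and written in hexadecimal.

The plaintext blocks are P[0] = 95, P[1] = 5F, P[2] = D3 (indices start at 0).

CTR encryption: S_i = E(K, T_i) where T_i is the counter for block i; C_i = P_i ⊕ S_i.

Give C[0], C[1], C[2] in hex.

C[0]: T = BD, S = E(K, T) = 8E; 95 ⊕ 8E = 1B.
C[1]: T = BE, S = E(K, T) = 8D; 5F ⊕ 8D = D2.
C[2]: T = BF, S = E(K, T) = 8C; D3 ⊕ 8C = 5F.

C[0] = 1B, C[1] = D2, C[2] = 5F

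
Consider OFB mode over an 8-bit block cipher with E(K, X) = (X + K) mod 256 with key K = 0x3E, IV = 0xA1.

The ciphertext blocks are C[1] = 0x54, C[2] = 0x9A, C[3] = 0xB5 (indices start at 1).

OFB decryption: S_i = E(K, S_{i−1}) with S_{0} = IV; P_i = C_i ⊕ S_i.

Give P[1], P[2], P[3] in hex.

P[1] = 0x8B, P[2] = 0x87, P[3] = 0xEE

P[1]: S = E(K, 0xA1) = 0xDF; 0x54 ⊕ 0xDF = 0x8B.
P[2]: S = E(K, 0xDF) = 0x1D; 0x9A ⊕ 0x1D = 0x87.
P[3]: S = E(K, 0x1D) = 0x5B; 0xB5 ⊕ 0x5B = 0xEE.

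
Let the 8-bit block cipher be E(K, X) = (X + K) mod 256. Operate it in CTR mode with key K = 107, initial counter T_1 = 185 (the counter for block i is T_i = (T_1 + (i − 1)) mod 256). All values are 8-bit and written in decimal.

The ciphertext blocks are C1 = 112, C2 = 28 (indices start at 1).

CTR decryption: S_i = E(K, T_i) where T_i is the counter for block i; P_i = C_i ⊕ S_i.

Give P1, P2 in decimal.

P1 = 84, P2 = 57

P1: T = 185, S = E(K, T) = 36; 112 ⊕ 36 = 84.
P2: T = 186, S = E(K, T) = 37; 28 ⊕ 37 = 57.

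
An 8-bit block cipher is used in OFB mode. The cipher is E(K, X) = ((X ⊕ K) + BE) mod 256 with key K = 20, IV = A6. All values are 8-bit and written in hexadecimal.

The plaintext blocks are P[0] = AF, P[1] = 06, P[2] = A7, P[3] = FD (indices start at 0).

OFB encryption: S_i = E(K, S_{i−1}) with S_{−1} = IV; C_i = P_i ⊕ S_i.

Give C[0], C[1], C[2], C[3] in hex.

C[0]: S = E(K, A6) = 44; AF ⊕ 44 = EB.
C[1]: S = E(K, 44) = 22; 06 ⊕ 22 = 24.
C[2]: S = E(K, 22) = C0; A7 ⊕ C0 = 67.
C[3]: S = E(K, C0) = 9E; FD ⊕ 9E = 63.

C[0] = EB, C[1] = 24, C[2] = 67, C[3] = 63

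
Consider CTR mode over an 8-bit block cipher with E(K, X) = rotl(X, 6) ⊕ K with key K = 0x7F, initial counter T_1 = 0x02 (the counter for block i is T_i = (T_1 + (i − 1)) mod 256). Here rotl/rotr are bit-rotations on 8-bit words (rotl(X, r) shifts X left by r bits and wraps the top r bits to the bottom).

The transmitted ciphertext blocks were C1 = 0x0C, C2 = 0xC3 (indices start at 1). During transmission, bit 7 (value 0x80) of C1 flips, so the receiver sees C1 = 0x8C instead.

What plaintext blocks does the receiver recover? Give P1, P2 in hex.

P1 = 0x73, P2 = 0x7C

CTR decryption: S_i = E(K, T_i) where T_i is the counter for block i; P_i = C_i ⊕ S_i.
Only C1 changed, to 0x8C. In CTR, a change in C_i flips the same bit in P_i only; the keystream is unaffected. Decrypting the received ciphertext:
P1: T = 0x02, S = E(K, T) = 0xFF; 0x8C ⊕ 0xFF = 0x73.
P2: T = 0x03, S = E(K, T) = 0xBF; 0xC3 ⊕ 0xBF = 0x7C.
Blocks that differ from the original plaintext: P1.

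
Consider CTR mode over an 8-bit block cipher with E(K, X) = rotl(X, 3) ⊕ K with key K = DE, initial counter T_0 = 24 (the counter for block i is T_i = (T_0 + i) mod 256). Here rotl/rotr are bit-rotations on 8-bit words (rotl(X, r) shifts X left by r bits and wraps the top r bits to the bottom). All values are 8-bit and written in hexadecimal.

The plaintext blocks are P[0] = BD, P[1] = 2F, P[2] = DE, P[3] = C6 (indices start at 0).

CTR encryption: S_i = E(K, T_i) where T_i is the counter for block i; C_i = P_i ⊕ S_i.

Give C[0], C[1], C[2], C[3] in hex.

C[0]: T = 24, S = E(K, T) = FF; BD ⊕ FF = 42.
C[1]: T = 25, S = E(K, T) = F7; 2F ⊕ F7 = D8.
C[2]: T = 26, S = E(K, T) = EF; DE ⊕ EF = 31.
C[3]: T = 27, S = E(K, T) = E7; C6 ⊕ E7 = 21.

C[0] = 42, C[1] = D8, C[2] = 31, C[3] = 21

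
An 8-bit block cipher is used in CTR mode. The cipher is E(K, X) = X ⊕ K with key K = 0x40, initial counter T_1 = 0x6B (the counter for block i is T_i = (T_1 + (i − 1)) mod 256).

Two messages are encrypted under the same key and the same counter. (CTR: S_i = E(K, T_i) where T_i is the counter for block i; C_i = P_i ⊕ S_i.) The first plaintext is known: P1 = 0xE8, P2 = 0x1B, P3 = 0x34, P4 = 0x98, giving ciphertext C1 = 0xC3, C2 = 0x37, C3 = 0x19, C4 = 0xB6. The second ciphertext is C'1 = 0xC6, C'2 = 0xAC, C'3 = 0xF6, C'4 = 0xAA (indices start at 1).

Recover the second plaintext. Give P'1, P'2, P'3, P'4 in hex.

In CTR with a reused counter, both messages share the same keystream S_i, so C_i ⊕ C'_i = P_i ⊕ P'_i and thus P'_i = P_i ⊕ C_i ⊕ C'_i.
P'1: 0xE8 ⊕ 0xC3 ⊕ 0xC6 = 0xED.
P'2: 0x1B ⊕ 0x37 ⊕ 0xAC = 0x80.
P'3: 0x34 ⊕ 0x19 ⊕ 0xF6 = 0xDB.
P'4: 0x98 ⊕ 0xB6 ⊕ 0xAA = 0x84.

P'1 = 0xED, P'2 = 0x80, P'3 = 0xDB, P'4 = 0x84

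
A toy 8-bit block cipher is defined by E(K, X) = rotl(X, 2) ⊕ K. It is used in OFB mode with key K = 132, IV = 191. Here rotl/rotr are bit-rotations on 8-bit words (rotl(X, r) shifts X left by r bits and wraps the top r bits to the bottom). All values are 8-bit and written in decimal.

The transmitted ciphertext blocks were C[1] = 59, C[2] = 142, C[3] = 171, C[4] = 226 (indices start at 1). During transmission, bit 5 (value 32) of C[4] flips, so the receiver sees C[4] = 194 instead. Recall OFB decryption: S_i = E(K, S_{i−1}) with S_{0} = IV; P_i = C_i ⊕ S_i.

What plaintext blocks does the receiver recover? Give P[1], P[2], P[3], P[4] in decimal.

P[1] = 65, P[2] = 227, P[3] = 154, P[4] = 130

Only C[4] changed, to 194. In OFB, a change in C_i flips the same bit in P_i only; the keystream is unaffected. Decrypting the received ciphertext:
P[1]: S = E(K, 191) = 122; 59 ⊕ 122 = 65.
P[2]: S = E(K, 122) = 109; 142 ⊕ 109 = 227.
P[3]: S = E(K, 109) = 49; 171 ⊕ 49 = 154.
P[4]: S = E(K, 49) = 64; 194 ⊕ 64 = 130.
Blocks that differ from the original plaintext: P[4].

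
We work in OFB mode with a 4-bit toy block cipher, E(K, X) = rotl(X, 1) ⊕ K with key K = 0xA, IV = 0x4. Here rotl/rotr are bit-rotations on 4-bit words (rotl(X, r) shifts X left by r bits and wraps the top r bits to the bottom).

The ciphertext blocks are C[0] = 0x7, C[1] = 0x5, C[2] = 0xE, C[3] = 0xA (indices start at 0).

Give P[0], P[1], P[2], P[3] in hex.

OFB decryption: S_i = E(K, S_{i−1}) with S_{−1} = IV; P_i = C_i ⊕ S_i.
P[0]: S = E(K, 0x4) = 0x2; 0x7 ⊕ 0x2 = 0x5.
P[1]: S = E(K, 0x2) = 0xE; 0x5 ⊕ 0xE = 0xB.
P[2]: S = E(K, 0xE) = 0x7; 0xE ⊕ 0x7 = 0x9.
P[3]: S = E(K, 0x7) = 0x4; 0xA ⊕ 0x4 = 0xE.

P[0] = 0x5, P[1] = 0xB, P[2] = 0x9, P[3] = 0xE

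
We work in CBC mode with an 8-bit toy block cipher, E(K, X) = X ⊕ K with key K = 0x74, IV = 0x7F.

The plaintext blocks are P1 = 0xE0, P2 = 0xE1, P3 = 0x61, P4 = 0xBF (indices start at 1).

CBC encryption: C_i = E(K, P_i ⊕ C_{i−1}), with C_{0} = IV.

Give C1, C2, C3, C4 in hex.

C1: P1 ⊕ 0x7F = 0x9F; E(K, 0x9F) = 0xEB.
C2: P2 ⊕ 0xEB = 0x0A; E(K, 0x0A) = 0x7E.
C3: P3 ⊕ 0x7E = 0x1F; E(K, 0x1F) = 0x6B.
C4: P4 ⊕ 0x6B = 0xD4; E(K, 0xD4) = 0xA0.

C1 = 0xEB, C2 = 0x7E, C3 = 0x6B, C4 = 0xA0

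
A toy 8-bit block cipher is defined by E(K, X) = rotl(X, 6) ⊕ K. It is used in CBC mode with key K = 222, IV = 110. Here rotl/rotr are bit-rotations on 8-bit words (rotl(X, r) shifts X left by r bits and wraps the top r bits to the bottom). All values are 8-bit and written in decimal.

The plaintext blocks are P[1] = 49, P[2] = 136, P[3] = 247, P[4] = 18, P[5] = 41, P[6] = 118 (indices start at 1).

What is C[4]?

C[4] = 121

CBC encryption: C_i = E(K, P_i ⊕ C_{i−1}), with C_{0} = IV.
C[1]: P[1] ⊕ 110 = 95; E(K, 95) = 9.
C[2]: P[2] ⊕ 9 = 129; E(K, 129) = 190.
C[3]: P[3] ⊕ 190 = 73; E(K, 73) = 140.
C[4]: P[4] ⊕ 140 = 158; E(K, 158) = 121.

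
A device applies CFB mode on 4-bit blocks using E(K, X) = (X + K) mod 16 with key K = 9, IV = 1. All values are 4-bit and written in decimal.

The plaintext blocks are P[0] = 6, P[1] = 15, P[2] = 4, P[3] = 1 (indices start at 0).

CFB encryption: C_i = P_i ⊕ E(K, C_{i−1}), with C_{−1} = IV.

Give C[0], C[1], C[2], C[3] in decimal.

C[0]: E(K, 1) = 10; 6 ⊕ 10 = 12.
C[1]: E(K, 12) = 5; 15 ⊕ 5 = 10.
C[2]: E(K, 10) = 3; 4 ⊕ 3 = 7.
C[3]: E(K, 7) = 0; 1 ⊕ 0 = 1.

C[0] = 12, C[1] = 10, C[2] = 7, C[3] = 1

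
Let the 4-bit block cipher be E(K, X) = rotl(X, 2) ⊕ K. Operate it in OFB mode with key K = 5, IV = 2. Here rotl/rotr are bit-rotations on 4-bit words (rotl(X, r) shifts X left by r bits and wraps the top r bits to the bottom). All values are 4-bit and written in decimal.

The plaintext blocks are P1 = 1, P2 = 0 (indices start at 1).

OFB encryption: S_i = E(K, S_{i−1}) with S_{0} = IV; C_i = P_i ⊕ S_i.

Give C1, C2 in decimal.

C1: S = E(K, 2) = 13; 1 ⊕ 13 = 12.
C2: S = E(K, 13) = 2; 0 ⊕ 2 = 2.

C1 = 12, C2 = 2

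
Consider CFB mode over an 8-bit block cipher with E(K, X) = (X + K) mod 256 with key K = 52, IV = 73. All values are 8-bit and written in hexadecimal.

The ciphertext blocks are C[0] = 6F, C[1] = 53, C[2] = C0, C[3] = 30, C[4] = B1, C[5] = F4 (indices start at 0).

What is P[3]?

CFB decryption: P_i = C_i ⊕ E(K, C_{i−1}), with C_{−1} = IV.
P[3]: E(K, C0) = 12; 30 ⊕ 12 = 22.

P[3] = 22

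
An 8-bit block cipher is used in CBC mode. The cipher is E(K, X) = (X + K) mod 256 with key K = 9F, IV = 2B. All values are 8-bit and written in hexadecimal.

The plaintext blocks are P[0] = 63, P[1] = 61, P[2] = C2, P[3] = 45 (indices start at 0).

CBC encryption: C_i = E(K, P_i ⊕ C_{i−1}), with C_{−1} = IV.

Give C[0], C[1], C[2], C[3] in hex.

C[0] = E7, C[1] = 25, C[2] = 86, C[3] = 62

C[0]: P[0] ⊕ 2B = 48; E(K, 48) = E7.
C[1]: P[1] ⊕ E7 = 86; E(K, 86) = 25.
C[2]: P[2] ⊕ 25 = E7; E(K, E7) = 86.
C[3]: P[3] ⊕ 86 = C3; E(K, C3) = 62.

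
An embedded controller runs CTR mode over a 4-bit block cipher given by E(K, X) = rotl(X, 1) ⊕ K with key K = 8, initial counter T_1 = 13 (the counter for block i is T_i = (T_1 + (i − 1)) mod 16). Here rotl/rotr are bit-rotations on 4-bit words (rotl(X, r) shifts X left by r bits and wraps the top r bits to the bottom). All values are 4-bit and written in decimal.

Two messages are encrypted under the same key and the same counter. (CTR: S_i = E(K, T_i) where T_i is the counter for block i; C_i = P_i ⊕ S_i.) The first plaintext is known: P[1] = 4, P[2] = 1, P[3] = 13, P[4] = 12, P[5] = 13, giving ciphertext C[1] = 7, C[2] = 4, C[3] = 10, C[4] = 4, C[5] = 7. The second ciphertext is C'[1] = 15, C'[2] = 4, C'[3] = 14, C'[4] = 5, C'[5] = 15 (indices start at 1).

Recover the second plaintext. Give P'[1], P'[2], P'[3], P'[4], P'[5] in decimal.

P'[1] = 12, P'[2] = 1, P'[3] = 9, P'[4] = 13, P'[5] = 5

In CTR with a reused counter, both messages share the same keystream S_i, so C_i ⊕ C'_i = P_i ⊕ P'_i and thus P'_i = P_i ⊕ C_i ⊕ C'_i.
P'[1]: 4 ⊕ 7 ⊕ 15 = 12.
P'[2]: 1 ⊕ 4 ⊕ 4 = 1.
P'[3]: 13 ⊕ 10 ⊕ 14 = 9.
P'[4]: 12 ⊕ 4 ⊕ 5 = 13.
P'[5]: 13 ⊕ 7 ⊕ 15 = 5.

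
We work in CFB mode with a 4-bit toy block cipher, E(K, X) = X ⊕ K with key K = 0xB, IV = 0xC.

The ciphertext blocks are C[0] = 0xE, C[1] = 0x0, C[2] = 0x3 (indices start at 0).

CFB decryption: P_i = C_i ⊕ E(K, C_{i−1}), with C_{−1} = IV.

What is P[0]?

P[0] = 0x9

P[0]: E(K, 0xC) = 0x7; 0xE ⊕ 0x7 = 0x9.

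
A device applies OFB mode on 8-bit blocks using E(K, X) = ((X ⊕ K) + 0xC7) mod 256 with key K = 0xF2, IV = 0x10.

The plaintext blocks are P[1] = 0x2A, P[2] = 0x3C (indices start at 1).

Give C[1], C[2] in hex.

C[1] = 0x83, C[2] = 0x1E

OFB encryption: S_i = E(K, S_{i−1}) with S_{0} = IV; C_i = P_i ⊕ S_i.
C[1]: S = E(K, 0x10) = 0xA9; 0x2A ⊕ 0xA9 = 0x83.
C[2]: S = E(K, 0xA9) = 0x22; 0x3C ⊕ 0x22 = 0x1E.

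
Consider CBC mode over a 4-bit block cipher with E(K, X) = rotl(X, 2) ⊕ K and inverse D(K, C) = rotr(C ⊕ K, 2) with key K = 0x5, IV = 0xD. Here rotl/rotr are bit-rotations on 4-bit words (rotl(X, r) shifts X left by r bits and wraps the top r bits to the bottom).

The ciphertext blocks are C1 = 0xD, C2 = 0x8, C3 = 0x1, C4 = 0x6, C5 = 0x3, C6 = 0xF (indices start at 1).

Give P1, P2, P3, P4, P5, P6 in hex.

P1 = 0xF, P2 = 0xA, P3 = 0x9, P4 = 0xD, P5 = 0xF, P6 = 0x9

CBC decryption: P_i = D(K, C_i) ⊕ C_{i−1}, with C_{0} = IV.
P1: D(K, 0xD) = 0x2; 0x2 ⊕ 0xD = 0xF.
P2: D(K, 0x8) = 0x7; 0x7 ⊕ 0xD = 0xA.
P3: D(K, 0x1) = 0x1; 0x1 ⊕ 0x8 = 0x9.
P4: D(K, 0x6) = 0xC; 0xC ⊕ 0x1 = 0xD.
P5: D(K, 0x3) = 0x9; 0x9 ⊕ 0x6 = 0xF.
P6: D(K, 0xF) = 0xA; 0xA ⊕ 0x3 = 0x9.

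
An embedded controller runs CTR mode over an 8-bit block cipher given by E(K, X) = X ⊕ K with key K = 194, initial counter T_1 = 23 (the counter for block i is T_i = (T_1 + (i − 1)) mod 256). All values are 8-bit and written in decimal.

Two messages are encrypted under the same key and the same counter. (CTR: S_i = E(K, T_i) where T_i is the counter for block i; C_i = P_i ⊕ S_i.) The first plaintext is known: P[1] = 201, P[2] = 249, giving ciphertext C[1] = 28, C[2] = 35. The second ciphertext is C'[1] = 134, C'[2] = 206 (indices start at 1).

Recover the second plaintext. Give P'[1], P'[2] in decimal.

In CTR with a reused counter, both messages share the same keystream S_i, so C_i ⊕ C'_i = P_i ⊕ P'_i and thus P'_i = P_i ⊕ C_i ⊕ C'_i.
P'[1]: 201 ⊕ 28 ⊕ 134 = 83.
P'[2]: 249 ⊕ 35 ⊕ 206 = 20.

P'[1] = 83, P'[2] = 20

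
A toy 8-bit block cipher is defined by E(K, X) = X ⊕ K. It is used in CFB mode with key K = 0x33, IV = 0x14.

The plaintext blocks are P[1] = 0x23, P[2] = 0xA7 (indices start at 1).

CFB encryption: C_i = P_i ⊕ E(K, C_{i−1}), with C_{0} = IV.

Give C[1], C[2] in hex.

C[1]: E(K, 0x14) = 0x27; 0x23 ⊕ 0x27 = 0x04.
C[2]: E(K, 0x04) = 0x37; 0xA7 ⊕ 0x37 = 0x90.

C[1] = 0x04, C[2] = 0x90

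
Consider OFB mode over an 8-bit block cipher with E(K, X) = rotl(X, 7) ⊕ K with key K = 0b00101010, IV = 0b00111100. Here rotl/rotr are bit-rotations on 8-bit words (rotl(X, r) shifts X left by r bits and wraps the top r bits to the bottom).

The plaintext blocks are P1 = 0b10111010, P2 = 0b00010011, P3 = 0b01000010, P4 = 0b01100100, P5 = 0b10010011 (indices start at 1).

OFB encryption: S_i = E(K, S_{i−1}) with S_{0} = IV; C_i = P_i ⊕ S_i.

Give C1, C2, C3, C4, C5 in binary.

C1 = 0b10001110, C2 = 0b00100011, C3 = 0b01110000, C4 = 0b01010111, C5 = 0b00100000

C1: S = E(K, 0b00111100) = 0b00110100; 0b10111010 ⊕ 0b00110100 = 0b10001110.
C2: S = E(K, 0b00110100) = 0b00110000; 0b00010011 ⊕ 0b00110000 = 0b00100011.
C3: S = E(K, 0b00110000) = 0b00110010; 0b01000010 ⊕ 0b00110010 = 0b01110000.
C4: S = E(K, 0b00110010) = 0b00110011; 0b01100100 ⊕ 0b00110011 = 0b01010111.
C5: S = E(K, 0b00110011) = 0b10110011; 0b10010011 ⊕ 0b10110011 = 0b00100000.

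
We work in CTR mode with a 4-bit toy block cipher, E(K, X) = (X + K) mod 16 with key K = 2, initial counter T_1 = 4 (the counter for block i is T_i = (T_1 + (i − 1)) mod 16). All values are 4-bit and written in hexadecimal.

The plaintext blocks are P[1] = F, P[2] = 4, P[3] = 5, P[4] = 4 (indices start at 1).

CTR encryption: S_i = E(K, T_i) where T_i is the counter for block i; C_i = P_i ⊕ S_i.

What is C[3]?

C[1]: T = 4, S = E(K, T) = 6; F ⊕ 6 = 9.
C[2]: T = 5, S = E(K, T) = 7; 4 ⊕ 7 = 3.
C[3]: T = 6, S = E(K, T) = 8; 5 ⊕ 8 = D.

C[3] = D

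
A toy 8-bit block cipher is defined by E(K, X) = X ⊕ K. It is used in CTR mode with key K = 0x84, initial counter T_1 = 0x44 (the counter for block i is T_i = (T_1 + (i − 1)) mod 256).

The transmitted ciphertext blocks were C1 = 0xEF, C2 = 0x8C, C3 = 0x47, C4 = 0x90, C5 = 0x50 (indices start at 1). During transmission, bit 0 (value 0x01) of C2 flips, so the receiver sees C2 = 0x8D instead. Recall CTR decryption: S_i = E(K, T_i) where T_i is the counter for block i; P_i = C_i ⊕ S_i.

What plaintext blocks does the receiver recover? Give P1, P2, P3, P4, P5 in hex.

P1 = 0x2F, P2 = 0x4C, P3 = 0x85, P4 = 0x53, P5 = 0x9C

Only C2 changed, to 0x8D. In CTR, a change in C_i flips the same bit in P_i only; the keystream is unaffected. Decrypting the received ciphertext:
P1: T = 0x44, S = E(K, T) = 0xC0; 0xEF ⊕ 0xC0 = 0x2F.
P2: T = 0x45, S = E(K, T) = 0xC1; 0x8D ⊕ 0xC1 = 0x4C.
P3: T = 0x46, S = E(K, T) = 0xC2; 0x47 ⊕ 0xC2 = 0x85.
P4: T = 0x47, S = E(K, T) = 0xC3; 0x90 ⊕ 0xC3 = 0x53.
P5: T = 0x48, S = E(K, T) = 0xCC; 0x50 ⊕ 0xCC = 0x9C.
Blocks that differ from the original plaintext: P2.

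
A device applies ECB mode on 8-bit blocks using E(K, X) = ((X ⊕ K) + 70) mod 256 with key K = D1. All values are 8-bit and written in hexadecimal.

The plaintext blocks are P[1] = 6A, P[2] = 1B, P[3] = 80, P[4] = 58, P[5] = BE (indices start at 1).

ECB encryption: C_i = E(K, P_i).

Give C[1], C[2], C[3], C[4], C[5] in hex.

C[1]: E(K, 6A) = 2B.
C[2]: E(K, 1B) = 3A.
C[3]: E(K, 80) = C1.
C[4]: E(K, 58) = F9.
C[5]: E(K, BE) = DF.

C[1] = 2B, C[2] = 3A, C[3] = C1, C[4] = F9, C[5] = DF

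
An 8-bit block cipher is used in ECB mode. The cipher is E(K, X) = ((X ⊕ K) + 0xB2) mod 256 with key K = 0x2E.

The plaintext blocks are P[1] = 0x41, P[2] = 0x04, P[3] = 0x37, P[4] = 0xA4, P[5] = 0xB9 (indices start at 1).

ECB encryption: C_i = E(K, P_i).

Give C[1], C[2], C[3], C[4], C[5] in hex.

C[1] = 0x21, C[2] = 0xDC, C[3] = 0xCB, C[4] = 0x3C, C[5] = 0x49

C[1]: E(K, 0x41) = 0x21.
C[2]: E(K, 0x04) = 0xDC.
C[3]: E(K, 0x37) = 0xCB.
C[4]: E(K, 0xA4) = 0x3C.
C[5]: E(K, 0xB9) = 0x49.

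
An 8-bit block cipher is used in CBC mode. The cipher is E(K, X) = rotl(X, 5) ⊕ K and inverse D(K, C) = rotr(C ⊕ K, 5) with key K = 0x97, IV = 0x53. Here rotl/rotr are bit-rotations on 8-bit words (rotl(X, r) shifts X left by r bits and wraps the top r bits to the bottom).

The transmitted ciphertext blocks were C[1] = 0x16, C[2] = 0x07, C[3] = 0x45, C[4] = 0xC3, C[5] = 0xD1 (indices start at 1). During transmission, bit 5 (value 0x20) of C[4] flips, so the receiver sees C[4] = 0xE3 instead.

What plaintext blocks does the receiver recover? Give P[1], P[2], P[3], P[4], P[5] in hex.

P[1] = 0x5F, P[2] = 0x92, P[3] = 0x91, P[4] = 0xE6, P[5] = 0xD1

CBC decryption: P_i = D(K, C_i) ⊕ C_{i−1}, with C_{0} = IV.
Only C[4] changed, to 0xE3. In CBC, a change in C_i garbles P_i and flips the same bit in P_{i+1}. Decrypting the received ciphertext:
P[1]: D(K, 0x16) = 0x0C; 0x0C ⊕ 0x53 = 0x5F.
P[2]: D(K, 0x07) = 0x84; 0x84 ⊕ 0x16 = 0x92.
P[3]: D(K, 0x45) = 0x96; 0x96 ⊕ 0x07 = 0x91.
P[4]: D(K, 0xE3) = 0xA3; 0xA3 ⊕ 0x45 = 0xE6.
P[5]: D(K, 0xD1) = 0x32; 0x32 ⊕ 0xE3 = 0xD1.
Blocks that differ from the original plaintext: P[4], P[5].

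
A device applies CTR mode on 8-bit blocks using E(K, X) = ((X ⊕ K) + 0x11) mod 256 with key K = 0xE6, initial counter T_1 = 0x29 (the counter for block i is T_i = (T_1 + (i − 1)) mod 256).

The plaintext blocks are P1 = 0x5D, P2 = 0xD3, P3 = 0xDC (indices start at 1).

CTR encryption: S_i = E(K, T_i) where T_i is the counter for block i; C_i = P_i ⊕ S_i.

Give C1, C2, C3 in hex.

C1: T = 0x29, S = E(K, T) = 0xE0; 0x5D ⊕ 0xE0 = 0xBD.
C2: T = 0x2A, S = E(K, T) = 0xDD; 0xD3 ⊕ 0xDD = 0x0E.
C3: T = 0x2B, S = E(K, T) = 0xDE; 0xDC ⊕ 0xDE = 0x02.

C1 = 0xBD, C2 = 0x0E, C3 = 0x02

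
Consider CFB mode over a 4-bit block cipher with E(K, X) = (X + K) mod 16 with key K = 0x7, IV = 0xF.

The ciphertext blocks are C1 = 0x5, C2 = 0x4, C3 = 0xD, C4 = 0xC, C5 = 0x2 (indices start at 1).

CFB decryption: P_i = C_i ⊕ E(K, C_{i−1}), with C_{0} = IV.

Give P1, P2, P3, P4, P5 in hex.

P1 = 0x3, P2 = 0x8, P3 = 0x6, P4 = 0x8, P5 = 0x1

P1: E(K, 0xF) = 0x6; 0x5 ⊕ 0x6 = 0x3.
P2: E(K, 0x5) = 0xC; 0x4 ⊕ 0xC = 0x8.
P3: E(K, 0x4) = 0xB; 0xD ⊕ 0xB = 0x6.
P4: E(K, 0xD) = 0x4; 0xC ⊕ 0x4 = 0x8.
P5: E(K, 0xC) = 0x3; 0x2 ⊕ 0x3 = 0x1.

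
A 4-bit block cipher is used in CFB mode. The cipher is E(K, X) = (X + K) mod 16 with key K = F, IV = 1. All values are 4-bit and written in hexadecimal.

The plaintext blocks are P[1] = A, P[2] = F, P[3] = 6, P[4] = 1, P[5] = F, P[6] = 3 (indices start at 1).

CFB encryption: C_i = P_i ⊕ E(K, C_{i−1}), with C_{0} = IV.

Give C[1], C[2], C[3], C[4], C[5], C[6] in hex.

C[1] = A, C[2] = 6, C[3] = 3, C[4] = 3, C[5] = D, C[6] = F

C[1]: E(K, 1) = 0; A ⊕ 0 = A.
C[2]: E(K, A) = 9; F ⊕ 9 = 6.
C[3]: E(K, 6) = 5; 6 ⊕ 5 = 3.
C[4]: E(K, 3) = 2; 1 ⊕ 2 = 3.
C[5]: E(K, 3) = 2; F ⊕ 2 = D.
C[6]: E(K, D) = C; 3 ⊕ C = F.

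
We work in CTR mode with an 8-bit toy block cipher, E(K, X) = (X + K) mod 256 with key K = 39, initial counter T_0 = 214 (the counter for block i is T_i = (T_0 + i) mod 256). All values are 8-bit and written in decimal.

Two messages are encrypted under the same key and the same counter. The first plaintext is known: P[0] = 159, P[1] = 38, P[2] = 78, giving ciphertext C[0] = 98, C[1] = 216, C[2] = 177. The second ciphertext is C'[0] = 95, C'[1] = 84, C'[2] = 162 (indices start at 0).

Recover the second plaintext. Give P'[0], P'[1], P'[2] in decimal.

P'[0] = 162, P'[1] = 170, P'[2] = 93

In CTR with a reused counter, both messages share the same keystream S_i, so C_i ⊕ C'_i = P_i ⊕ P'_i and thus P'_i = P_i ⊕ C_i ⊕ C'_i.
P'[0]: 159 ⊕ 98 ⊕ 95 = 162.
P'[1]: 38 ⊕ 216 ⊕ 84 = 170.
P'[2]: 78 ⊕ 177 ⊕ 162 = 93.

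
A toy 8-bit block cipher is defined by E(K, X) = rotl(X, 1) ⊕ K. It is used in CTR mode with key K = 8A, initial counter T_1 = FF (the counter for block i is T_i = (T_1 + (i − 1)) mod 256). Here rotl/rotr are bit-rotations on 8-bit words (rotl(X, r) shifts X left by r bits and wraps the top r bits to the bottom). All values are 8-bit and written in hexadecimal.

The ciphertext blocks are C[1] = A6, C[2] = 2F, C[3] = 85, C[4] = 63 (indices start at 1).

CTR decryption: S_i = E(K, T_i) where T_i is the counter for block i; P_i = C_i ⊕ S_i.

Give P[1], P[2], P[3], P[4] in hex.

P[1] = D3, P[2] = A5, P[3] = 0D, P[4] = ED

P[1]: T = FF, S = E(K, T) = 75; A6 ⊕ 75 = D3.
P[2]: T = 00, S = E(K, T) = 8A; 2F ⊕ 8A = A5.
P[3]: T = 01, S = E(K, T) = 88; 85 ⊕ 88 = 0D.
P[4]: T = 02, S = E(K, T) = 8E; 63 ⊕ 8E = ED.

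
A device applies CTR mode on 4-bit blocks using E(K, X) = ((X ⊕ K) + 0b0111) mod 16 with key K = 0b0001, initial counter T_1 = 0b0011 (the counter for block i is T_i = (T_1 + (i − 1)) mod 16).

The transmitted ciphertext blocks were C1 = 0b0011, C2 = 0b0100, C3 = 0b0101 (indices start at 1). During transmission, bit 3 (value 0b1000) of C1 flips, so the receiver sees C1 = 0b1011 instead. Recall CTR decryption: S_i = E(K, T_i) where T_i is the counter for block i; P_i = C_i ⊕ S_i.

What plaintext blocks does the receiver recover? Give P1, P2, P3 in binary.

Only C1 changed, to 0b1011. In CTR, a change in C_i flips the same bit in P_i only; the keystream is unaffected. Decrypting the received ciphertext:
P1: T = 0b0011, S = E(K, T) = 0b1001; 0b1011 ⊕ 0b1001 = 0b0010.
P2: T = 0b0100, S = E(K, T) = 0b1100; 0b0100 ⊕ 0b1100 = 0b1000.
P3: T = 0b0101, S = E(K, T) = 0b1011; 0b0101 ⊕ 0b1011 = 0b1110.
Blocks that differ from the original plaintext: P1.

P1 = 0b0010, P2 = 0b1000, P3 = 0b1110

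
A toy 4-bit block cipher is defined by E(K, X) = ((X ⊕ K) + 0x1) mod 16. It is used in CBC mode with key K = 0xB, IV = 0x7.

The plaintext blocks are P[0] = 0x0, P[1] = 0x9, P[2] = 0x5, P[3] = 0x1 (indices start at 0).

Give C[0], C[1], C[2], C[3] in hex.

C[0] = 0xD, C[1] = 0x0, C[2] = 0xF, C[3] = 0x6

CBC encryption: C_i = E(K, P_i ⊕ C_{i−1}), with C_{−1} = IV.
C[0]: P[0] ⊕ 0x7 = 0x7; E(K, 0x7) = 0xD.
C[1]: P[1] ⊕ 0xD = 0x4; E(K, 0x4) = 0x0.
C[2]: P[2] ⊕ 0x0 = 0x5; E(K, 0x5) = 0xF.
C[3]: P[3] ⊕ 0xF = 0xE; E(K, 0xE) = 0x6.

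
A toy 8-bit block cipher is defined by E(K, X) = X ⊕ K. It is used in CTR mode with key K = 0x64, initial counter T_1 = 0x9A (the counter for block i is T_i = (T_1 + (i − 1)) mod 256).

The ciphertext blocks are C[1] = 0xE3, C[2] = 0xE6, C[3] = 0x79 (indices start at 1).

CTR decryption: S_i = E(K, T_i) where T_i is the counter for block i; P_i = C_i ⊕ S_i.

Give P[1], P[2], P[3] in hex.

P[1] = 0x1D, P[2] = 0x19, P[3] = 0x81

P[1]: T = 0x9A, S = E(K, T) = 0xFE; 0xE3 ⊕ 0xFE = 0x1D.
P[2]: T = 0x9B, S = E(K, T) = 0xFF; 0xE6 ⊕ 0xFF = 0x19.
P[3]: T = 0x9C, S = E(K, T) = 0xF8; 0x79 ⊕ 0xF8 = 0x81.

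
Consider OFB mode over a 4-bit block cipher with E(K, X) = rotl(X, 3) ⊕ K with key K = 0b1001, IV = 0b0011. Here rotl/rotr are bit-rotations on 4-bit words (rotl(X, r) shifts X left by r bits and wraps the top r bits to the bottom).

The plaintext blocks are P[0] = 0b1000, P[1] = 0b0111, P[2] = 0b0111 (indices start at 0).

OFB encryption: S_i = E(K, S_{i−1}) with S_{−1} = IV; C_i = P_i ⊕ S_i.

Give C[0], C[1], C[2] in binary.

C[0]: S = E(K, 0b0011) = 0b0000; 0b1000 ⊕ 0b0000 = 0b1000.
C[1]: S = E(K, 0b0000) = 0b1001; 0b0111 ⊕ 0b1001 = 0b1110.
C[2]: S = E(K, 0b1001) = 0b0101; 0b0111 ⊕ 0b0101 = 0b0010.

C[0] = 0b1000, C[1] = 0b1110, C[2] = 0b0010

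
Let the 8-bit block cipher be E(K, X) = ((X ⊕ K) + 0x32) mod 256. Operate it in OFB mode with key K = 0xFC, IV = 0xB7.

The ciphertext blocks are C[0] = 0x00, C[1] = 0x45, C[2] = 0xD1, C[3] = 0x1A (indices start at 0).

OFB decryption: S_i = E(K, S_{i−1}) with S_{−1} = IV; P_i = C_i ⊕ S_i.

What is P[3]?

P[0]: S = E(K, 0xB7) = 0x7D; 0x00 ⊕ 0x7D = 0x7D.
P[1]: S = E(K, 0x7D) = 0xB3; 0x45 ⊕ 0xB3 = 0xF6.
P[2]: S = E(K, 0xB3) = 0x81; 0xD1 ⊕ 0x81 = 0x50.
P[3]: S = E(K, 0x81) = 0xAF; 0x1A ⊕ 0xAF = 0xB5.

P[3] = 0xB5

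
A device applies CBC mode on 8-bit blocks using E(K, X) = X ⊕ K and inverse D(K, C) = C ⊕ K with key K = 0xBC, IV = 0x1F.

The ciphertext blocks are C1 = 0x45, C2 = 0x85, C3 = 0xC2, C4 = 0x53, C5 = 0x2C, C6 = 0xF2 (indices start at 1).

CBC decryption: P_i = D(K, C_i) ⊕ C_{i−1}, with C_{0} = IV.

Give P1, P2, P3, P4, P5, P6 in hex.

P1 = 0xE6, P2 = 0x7C, P3 = 0xFB, P4 = 0x2D, P5 = 0xC3, P6 = 0x62

P1: D(K, 0x45) = 0xF9; 0xF9 ⊕ 0x1F = 0xE6.
P2: D(K, 0x85) = 0x39; 0x39 ⊕ 0x45 = 0x7C.
P3: D(K, 0xC2) = 0x7E; 0x7E ⊕ 0x85 = 0xFB.
P4: D(K, 0x53) = 0xEF; 0xEF ⊕ 0xC2 = 0x2D.
P5: D(K, 0x2C) = 0x90; 0x90 ⊕ 0x53 = 0xC3.
P6: D(K, 0xF2) = 0x4E; 0x4E ⊕ 0x2C = 0x62.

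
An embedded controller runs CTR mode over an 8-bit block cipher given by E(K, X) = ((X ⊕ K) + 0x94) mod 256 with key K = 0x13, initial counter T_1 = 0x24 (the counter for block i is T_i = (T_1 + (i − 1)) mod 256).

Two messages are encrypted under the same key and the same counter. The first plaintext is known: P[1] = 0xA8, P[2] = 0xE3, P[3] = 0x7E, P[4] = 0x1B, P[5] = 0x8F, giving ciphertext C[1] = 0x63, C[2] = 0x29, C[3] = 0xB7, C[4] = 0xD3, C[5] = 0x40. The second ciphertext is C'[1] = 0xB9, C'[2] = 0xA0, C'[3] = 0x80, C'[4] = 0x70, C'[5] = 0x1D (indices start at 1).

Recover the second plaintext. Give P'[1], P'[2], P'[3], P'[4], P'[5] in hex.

In CTR with a reused counter, both messages share the same keystream S_i, so C_i ⊕ C'_i = P_i ⊕ P'_i and thus P'_i = P_i ⊕ C_i ⊕ C'_i.
P'[1]: 0xA8 ⊕ 0x63 ⊕ 0xB9 = 0x72.
P'[2]: 0xE3 ⊕ 0x29 ⊕ 0xA0 = 0x6A.
P'[3]: 0x7E ⊕ 0xB7 ⊕ 0x80 = 0x49.
P'[4]: 0x1B ⊕ 0xD3 ⊕ 0x70 = 0xB8.
P'[5]: 0x8F ⊕ 0x40 ⊕ 0x1D = 0xD2.

P'[1] = 0x72, P'[2] = 0x6A, P'[3] = 0x49, P'[4] = 0xB8, P'[5] = 0xD2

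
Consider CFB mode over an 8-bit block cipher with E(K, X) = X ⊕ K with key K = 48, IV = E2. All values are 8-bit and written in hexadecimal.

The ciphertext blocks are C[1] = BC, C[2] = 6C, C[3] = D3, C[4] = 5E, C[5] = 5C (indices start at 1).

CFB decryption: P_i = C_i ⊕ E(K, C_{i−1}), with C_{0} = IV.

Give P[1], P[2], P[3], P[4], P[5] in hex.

P[1] = 16, P[2] = 98, P[3] = F7, P[4] = C5, P[5] = 4A

P[1]: E(K, E2) = AA; BC ⊕ AA = 16.
P[2]: E(K, BC) = F4; 6C ⊕ F4 = 98.
P[3]: E(K, 6C) = 24; D3 ⊕ 24 = F7.
P[4]: E(K, D3) = 9B; 5E ⊕ 9B = C5.
P[5]: E(K, 5E) = 16; 5C ⊕ 16 = 4A.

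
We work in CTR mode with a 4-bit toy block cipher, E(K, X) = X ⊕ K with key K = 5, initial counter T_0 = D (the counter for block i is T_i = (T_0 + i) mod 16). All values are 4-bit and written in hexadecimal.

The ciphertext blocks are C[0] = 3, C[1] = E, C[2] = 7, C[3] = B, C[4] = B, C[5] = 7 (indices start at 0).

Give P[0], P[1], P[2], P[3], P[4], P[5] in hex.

CTR decryption: S_i = E(K, T_i) where T_i is the counter for block i; P_i = C_i ⊕ S_i.
P[0]: T = D, S = E(K, T) = 8; 3 ⊕ 8 = B.
P[1]: T = E, S = E(K, T) = B; E ⊕ B = 5.
P[2]: T = F, S = E(K, T) = A; 7 ⊕ A = D.
P[3]: T = 0, S = E(K, T) = 5; B ⊕ 5 = E.
P[4]: T = 1, S = E(K, T) = 4; B ⊕ 4 = F.
P[5]: T = 2, S = E(K, T) = 7; 7 ⊕ 7 = 0.

P[0] = B, P[1] = 5, P[2] = D, P[3] = E, P[4] = F, P[5] = 0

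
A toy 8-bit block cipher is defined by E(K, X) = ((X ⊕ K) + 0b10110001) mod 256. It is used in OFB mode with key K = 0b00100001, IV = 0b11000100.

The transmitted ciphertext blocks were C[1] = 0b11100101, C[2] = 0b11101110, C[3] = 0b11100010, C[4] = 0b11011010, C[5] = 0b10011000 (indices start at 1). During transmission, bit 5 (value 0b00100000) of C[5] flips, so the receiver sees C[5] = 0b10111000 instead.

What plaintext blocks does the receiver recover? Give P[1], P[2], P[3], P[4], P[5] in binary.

P[1] = 0b01110011, P[2] = 0b10000110, P[3] = 0b00011000, P[4] = 0b01010110, P[5] = 0b11100110

OFB decryption: S_i = E(K, S_{i−1}) with S_{0} = IV; P_i = C_i ⊕ S_i.
Only C[5] changed, to 0b10111000. In OFB, a change in C_i flips the same bit in P_i only; the keystream is unaffected. Decrypting the received ciphertext:
P[1]: S = E(K, 0b11000100) = 0b10010110; 0b11100101 ⊕ 0b10010110 = 0b01110011.
P[2]: S = E(K, 0b10010110) = 0b01101000; 0b11101110 ⊕ 0b01101000 = 0b10000110.
P[3]: S = E(K, 0b01101000) = 0b11111010; 0b11100010 ⊕ 0b11111010 = 0b00011000.
P[4]: S = E(K, 0b11111010) = 0b10001100; 0b11011010 ⊕ 0b10001100 = 0b01010110.
P[5]: S = E(K, 0b10001100) = 0b01011110; 0b10111000 ⊕ 0b01011110 = 0b11100110.
Blocks that differ from the original plaintext: P[5].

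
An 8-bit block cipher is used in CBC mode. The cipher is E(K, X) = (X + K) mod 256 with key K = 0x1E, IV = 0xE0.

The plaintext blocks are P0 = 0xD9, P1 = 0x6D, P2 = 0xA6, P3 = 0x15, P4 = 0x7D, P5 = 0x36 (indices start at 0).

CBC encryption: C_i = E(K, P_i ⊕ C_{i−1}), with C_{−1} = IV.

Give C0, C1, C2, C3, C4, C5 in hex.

C0: P0 ⊕ 0xE0 = 0x39; E(K, 0x39) = 0x57.
C1: P1 ⊕ 0x57 = 0x3A; E(K, 0x3A) = 0x58.
C2: P2 ⊕ 0x58 = 0xFE; E(K, 0xFE) = 0x1C.
C3: P3 ⊕ 0x1C = 0x09; E(K, 0x09) = 0x27.
C4: P4 ⊕ 0x27 = 0x5A; E(K, 0x5A) = 0x78.
C5: P5 ⊕ 0x78 = 0x4E; E(K, 0x4E) = 0x6C.

C0 = 0x57, C1 = 0x58, C2 = 0x1C, C3 = 0x27, C4 = 0x78, C5 = 0x6C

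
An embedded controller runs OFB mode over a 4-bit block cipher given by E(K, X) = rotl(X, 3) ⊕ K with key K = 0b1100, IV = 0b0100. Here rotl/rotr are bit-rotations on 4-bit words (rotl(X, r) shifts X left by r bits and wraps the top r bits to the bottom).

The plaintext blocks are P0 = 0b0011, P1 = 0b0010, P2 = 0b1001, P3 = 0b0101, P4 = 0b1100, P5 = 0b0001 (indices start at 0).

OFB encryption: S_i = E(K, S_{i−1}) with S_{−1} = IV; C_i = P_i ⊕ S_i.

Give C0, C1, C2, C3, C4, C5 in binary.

C0 = 0b1101, C1 = 0b1001, C2 = 0b1000, C3 = 0b0001, C4 = 0b0010, C5 = 0b1010

C0: S = E(K, 0b0100) = 0b1110; 0b0011 ⊕ 0b1110 = 0b1101.
C1: S = E(K, 0b1110) = 0b1011; 0b0010 ⊕ 0b1011 = 0b1001.
C2: S = E(K, 0b1011) = 0b0001; 0b1001 ⊕ 0b0001 = 0b1000.
C3: S = E(K, 0b0001) = 0b0100; 0b0101 ⊕ 0b0100 = 0b0001.
C4: S = E(K, 0b0100) = 0b1110; 0b1100 ⊕ 0b1110 = 0b0010.
C5: S = E(K, 0b1110) = 0b1011; 0b0001 ⊕ 0b1011 = 0b1010.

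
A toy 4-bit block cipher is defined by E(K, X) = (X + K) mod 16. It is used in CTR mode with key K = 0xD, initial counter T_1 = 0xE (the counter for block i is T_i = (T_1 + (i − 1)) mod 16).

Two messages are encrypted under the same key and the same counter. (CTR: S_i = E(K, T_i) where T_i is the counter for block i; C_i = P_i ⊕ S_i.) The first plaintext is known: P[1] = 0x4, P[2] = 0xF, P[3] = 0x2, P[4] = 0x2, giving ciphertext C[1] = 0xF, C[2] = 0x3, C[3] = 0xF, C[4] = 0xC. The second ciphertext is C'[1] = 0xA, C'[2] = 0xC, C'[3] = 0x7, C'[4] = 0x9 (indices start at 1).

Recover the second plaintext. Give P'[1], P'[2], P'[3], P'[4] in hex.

P'[1] = 0x1, P'[2] = 0x0, P'[3] = 0xA, P'[4] = 0x7

In CTR with a reused counter, both messages share the same keystream S_i, so C_i ⊕ C'_i = P_i ⊕ P'_i and thus P'_i = P_i ⊕ C_i ⊕ C'_i.
P'[1]: 0x4 ⊕ 0xF ⊕ 0xA = 0x1.
P'[2]: 0xF ⊕ 0x3 ⊕ 0xC = 0x0.
P'[3]: 0x2 ⊕ 0xF ⊕ 0x7 = 0xA.
P'[4]: 0x2 ⊕ 0xC ⊕ 0x9 = 0x7.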